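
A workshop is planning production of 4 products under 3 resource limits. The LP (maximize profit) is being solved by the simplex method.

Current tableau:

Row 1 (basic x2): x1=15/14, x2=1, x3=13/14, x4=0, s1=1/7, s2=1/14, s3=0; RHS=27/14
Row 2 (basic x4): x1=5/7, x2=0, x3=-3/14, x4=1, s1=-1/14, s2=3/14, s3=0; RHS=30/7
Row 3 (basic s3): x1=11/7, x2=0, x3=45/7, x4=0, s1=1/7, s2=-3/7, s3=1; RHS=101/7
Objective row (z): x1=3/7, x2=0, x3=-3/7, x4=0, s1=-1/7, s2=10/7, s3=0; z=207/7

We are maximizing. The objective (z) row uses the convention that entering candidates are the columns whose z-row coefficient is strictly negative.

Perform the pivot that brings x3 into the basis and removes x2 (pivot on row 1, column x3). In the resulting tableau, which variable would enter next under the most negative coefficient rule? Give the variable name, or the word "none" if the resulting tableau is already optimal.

Pivot element 13/14. New z-row = old z-row − (-3/7)·(row 1/(13/14)).
Updated z-row coefficients: x1: 12/13, x2: 6/13, x3: 0, x4: 0, s1: -1/13, s2: 19/13, s3: 0.
The most negative is -1/13 in column s1, so s1 would enter next.

s1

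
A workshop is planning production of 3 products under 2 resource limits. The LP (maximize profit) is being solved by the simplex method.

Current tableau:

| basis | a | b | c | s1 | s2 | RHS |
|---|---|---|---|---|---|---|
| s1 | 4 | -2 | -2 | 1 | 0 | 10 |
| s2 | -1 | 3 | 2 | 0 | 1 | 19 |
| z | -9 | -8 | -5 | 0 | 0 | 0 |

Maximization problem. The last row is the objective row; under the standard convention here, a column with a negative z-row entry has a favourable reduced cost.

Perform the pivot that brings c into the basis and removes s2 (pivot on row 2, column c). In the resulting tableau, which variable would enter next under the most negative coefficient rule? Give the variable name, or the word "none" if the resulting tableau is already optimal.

Pivot element 2. New z-row = old z-row − (-5)·(row 2/2).
Updated z-row coefficients: a: -23/2, b: -1/2, c: 0, s1: 0, s2: 5/2.
The most negative is -23/2 in column a, so a would enter next.

a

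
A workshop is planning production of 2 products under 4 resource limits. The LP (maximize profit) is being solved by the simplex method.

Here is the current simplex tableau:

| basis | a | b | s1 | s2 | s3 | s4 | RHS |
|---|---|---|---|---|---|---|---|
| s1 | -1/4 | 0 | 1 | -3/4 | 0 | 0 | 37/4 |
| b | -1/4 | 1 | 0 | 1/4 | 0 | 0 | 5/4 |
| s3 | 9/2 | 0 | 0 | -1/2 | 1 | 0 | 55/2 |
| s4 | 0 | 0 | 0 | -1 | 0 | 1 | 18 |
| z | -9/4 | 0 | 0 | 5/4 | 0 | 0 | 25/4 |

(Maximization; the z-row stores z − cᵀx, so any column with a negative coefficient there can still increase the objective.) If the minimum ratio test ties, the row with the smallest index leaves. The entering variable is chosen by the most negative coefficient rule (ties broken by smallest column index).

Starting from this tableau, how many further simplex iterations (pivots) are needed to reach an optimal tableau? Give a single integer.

1

pivot: a in, s3 out → z = 20
No improving column remains; optimal.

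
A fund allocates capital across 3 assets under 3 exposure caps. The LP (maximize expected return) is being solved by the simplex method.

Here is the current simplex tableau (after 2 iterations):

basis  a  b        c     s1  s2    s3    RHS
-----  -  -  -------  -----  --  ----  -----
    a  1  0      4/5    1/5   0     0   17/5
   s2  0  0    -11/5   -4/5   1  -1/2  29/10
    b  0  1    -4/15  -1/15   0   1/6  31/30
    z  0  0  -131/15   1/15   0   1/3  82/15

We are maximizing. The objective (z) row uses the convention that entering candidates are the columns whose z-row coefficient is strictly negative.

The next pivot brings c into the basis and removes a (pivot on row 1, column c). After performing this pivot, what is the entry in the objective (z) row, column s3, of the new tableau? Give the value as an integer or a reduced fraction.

1/3

Pivot element is row 1, column c: 4/5.
Normalize row 1: new (row 1, s3) = 0/(4/5) = 0.
z-row ← z-row − (-131/15)·(new row 1): 1/3 − (-131/15)·0 = 1/3.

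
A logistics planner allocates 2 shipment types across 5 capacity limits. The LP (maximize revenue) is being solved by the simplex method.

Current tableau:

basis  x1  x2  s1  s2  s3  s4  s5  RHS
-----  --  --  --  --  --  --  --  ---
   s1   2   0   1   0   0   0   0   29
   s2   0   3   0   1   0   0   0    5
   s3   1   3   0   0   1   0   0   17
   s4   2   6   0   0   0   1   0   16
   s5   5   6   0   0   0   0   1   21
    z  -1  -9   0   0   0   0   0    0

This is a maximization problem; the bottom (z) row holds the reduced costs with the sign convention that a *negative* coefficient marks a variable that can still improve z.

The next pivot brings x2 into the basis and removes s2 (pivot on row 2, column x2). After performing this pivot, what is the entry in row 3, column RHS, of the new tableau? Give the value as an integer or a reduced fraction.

12

Pivot element is row 2, column x2: 3.
Normalize row 2: new (row 2, RHS) = 5/3 = 5/3.
row 3 ← row 3 − 3·(new row 2): 17 − 3·(5/3) = 12.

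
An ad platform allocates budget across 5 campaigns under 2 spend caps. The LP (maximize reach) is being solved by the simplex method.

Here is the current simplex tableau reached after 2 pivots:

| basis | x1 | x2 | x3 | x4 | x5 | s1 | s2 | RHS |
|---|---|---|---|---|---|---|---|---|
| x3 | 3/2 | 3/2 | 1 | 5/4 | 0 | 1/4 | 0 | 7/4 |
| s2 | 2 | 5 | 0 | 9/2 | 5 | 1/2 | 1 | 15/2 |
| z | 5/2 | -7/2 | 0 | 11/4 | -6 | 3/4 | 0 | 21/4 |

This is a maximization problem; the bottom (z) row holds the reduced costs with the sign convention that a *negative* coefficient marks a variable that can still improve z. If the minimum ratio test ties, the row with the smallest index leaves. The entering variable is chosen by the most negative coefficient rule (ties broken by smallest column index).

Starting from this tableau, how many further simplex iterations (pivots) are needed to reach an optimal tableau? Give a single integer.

pivot: x5 in, s2 out → z = 57/4
No improving column remains; optimal.

1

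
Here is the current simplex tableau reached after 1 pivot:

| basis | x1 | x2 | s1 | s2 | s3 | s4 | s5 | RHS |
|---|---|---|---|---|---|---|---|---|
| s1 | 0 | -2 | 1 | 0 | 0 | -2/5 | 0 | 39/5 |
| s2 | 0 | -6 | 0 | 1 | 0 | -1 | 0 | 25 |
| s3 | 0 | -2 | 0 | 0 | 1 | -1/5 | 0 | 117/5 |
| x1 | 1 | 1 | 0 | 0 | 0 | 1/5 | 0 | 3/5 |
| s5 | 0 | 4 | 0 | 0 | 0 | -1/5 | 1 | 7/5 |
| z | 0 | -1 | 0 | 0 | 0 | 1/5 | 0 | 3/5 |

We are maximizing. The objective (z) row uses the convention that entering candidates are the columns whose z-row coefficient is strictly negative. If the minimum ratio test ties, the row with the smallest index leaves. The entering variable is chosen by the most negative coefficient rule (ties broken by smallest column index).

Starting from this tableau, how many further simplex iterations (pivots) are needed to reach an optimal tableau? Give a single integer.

pivot: x2 in, s5 out → z = 19/20
No improving column remains; optimal.

1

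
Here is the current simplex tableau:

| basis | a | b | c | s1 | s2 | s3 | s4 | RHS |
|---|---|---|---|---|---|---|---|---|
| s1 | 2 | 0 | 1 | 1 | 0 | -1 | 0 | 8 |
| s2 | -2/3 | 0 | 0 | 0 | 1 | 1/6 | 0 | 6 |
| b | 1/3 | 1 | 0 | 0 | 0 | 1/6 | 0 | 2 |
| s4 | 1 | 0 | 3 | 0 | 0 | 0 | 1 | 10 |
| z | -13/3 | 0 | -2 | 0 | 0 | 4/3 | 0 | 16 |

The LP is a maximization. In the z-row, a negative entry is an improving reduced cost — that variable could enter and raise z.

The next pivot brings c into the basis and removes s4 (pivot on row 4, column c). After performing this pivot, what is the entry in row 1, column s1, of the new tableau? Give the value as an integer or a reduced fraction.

Pivot element is row 4, column c: 3.
Normalize row 4: new (row 4, s1) = 0/3 = 0.
row 1 ← row 1 − 1·(new row 4): 1 − 1·0 = 1.

1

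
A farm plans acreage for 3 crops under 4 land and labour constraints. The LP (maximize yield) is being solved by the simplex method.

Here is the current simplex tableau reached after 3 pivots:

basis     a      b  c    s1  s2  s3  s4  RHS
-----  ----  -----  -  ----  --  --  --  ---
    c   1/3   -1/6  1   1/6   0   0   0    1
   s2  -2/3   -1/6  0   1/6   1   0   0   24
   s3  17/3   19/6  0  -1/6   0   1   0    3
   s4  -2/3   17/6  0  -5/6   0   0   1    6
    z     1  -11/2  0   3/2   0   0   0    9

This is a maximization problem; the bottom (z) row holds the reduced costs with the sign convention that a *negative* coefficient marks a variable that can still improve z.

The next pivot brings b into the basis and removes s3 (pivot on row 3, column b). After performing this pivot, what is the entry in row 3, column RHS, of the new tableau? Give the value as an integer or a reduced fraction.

Pivot element is row 3, column b: 19/6.
Normalize row 3: new (row 3, RHS) = 3/(19/6) = 18/19.
Row 3 is the pivot row, so the entry is 18/19.

18/19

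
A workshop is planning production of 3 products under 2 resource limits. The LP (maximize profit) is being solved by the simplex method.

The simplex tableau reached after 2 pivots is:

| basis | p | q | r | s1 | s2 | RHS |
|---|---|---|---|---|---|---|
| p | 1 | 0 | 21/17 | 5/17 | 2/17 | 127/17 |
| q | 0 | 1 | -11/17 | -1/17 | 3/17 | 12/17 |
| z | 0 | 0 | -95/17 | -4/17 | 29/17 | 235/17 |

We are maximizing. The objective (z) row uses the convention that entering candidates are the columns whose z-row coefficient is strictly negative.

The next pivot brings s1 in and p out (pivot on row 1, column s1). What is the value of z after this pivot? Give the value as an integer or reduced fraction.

99/5

Minimum ratio for s1: (127/17)/(5/17) = 127/5.
z changes by −(z-row coeff of s1)·ratio = −(-4/17)·(127/5) = 508/85.
New z = 235/17 + (508/85) = 99/5.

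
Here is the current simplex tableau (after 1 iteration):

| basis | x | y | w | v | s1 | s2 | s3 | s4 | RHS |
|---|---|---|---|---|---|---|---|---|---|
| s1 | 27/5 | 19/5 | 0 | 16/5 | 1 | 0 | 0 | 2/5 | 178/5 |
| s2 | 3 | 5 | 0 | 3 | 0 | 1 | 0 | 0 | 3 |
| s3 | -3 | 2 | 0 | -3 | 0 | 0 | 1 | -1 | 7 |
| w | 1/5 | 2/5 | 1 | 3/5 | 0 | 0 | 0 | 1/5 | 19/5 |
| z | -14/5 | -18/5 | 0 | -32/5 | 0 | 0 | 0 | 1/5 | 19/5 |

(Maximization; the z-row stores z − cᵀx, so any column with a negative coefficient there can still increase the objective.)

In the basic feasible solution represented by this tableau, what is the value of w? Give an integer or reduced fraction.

19/5

w is basic (row 4); its value is the RHS of that row: 19/5.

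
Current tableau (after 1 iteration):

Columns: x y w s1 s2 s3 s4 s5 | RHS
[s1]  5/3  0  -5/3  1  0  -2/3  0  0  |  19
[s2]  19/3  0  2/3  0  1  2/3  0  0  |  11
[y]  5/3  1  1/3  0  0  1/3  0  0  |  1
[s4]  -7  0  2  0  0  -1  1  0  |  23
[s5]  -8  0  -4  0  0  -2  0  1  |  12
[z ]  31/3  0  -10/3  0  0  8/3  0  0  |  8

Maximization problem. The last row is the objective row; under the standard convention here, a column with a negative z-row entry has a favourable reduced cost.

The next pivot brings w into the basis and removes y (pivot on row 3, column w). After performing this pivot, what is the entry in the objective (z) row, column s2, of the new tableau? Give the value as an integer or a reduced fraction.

0

Pivot element is row 3, column w: 1/3.
Normalize row 3: new (row 3, s2) = 0/(1/3) = 0.
z-row ← z-row − (-10/3)·(new row 3): 0 − (-10/3)·0 = 0.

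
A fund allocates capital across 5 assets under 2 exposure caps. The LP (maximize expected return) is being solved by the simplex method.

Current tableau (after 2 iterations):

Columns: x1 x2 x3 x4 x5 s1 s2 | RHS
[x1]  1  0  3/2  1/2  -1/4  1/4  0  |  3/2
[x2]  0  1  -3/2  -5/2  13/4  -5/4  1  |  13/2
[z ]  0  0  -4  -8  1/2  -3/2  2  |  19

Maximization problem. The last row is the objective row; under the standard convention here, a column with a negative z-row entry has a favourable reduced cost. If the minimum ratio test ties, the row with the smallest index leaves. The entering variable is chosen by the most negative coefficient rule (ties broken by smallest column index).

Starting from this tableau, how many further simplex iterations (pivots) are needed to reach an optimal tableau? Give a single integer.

pivot: x4 in, x1 out → z = 43
pivot: x5 in, x2 out → z = 135/2
No improving column remains; optimal.

2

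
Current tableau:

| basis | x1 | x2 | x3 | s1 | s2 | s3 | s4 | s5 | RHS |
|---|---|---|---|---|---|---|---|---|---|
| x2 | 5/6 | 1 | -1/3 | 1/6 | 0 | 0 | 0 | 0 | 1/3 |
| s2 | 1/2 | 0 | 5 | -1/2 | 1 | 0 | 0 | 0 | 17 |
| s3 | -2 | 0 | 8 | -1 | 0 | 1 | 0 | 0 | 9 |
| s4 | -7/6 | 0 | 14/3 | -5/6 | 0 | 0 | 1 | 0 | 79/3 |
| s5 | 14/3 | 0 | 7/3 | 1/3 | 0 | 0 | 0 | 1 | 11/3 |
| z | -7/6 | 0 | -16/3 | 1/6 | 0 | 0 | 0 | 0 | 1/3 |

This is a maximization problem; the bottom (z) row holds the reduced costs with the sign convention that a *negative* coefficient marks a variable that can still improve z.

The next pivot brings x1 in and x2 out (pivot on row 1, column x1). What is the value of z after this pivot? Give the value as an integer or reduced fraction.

Minimum ratio for x1: (1/3)/(5/6) = 2/5.
z changes by −(z-row coeff of x1)·ratio = −(-7/6)·(2/5) = 7/15.
New z = 1/3 + (7/15) = 4/5.

4/5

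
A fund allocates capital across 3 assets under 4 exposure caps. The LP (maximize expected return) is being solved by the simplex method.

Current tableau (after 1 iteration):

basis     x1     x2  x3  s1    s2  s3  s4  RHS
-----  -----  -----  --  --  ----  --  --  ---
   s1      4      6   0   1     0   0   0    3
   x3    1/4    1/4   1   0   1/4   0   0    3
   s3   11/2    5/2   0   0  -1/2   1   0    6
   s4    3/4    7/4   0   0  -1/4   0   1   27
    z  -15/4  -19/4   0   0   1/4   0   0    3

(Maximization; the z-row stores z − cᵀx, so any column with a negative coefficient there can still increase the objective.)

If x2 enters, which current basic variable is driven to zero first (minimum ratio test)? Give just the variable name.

s1

Ratios: row 1 (s1): 3/6 = 1/2; row 2 (x3): 3/(1/4) = 12; row 3 (s3): 6/(5/2) = 12/5; row 4 (s4): 27/(7/4) = 108/7.
Minimum ratio 1/2 is in the s1 row, so s1 leaves.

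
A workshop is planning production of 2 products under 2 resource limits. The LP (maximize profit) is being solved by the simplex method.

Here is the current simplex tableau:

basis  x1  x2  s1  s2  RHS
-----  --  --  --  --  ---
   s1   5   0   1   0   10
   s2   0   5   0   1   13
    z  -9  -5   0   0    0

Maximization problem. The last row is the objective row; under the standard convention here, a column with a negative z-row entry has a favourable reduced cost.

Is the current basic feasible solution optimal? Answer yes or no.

Column x1 has objective-row coefficient -9, which is negative; an improving pivot exists, so not yet optimal.

no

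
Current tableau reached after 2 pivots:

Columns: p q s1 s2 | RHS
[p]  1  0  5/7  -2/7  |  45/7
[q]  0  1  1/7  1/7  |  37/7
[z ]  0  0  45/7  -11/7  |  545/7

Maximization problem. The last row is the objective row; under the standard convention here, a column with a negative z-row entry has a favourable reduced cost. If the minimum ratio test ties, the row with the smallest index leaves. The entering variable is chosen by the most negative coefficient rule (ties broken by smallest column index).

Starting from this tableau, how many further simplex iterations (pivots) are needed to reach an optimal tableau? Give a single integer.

1

pivot: s2 in, q out → z = 136
No improving column remains; optimal.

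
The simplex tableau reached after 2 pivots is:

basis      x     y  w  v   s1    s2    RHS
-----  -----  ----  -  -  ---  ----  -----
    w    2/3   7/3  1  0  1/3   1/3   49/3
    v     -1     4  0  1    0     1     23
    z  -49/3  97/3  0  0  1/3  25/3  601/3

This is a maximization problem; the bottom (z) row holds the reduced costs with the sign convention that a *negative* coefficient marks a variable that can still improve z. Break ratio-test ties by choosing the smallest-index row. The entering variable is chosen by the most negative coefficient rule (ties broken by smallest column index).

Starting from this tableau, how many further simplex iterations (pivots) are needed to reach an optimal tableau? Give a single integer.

1

pivot: x in, w out → z = 1201/2
No improving column remains; optimal.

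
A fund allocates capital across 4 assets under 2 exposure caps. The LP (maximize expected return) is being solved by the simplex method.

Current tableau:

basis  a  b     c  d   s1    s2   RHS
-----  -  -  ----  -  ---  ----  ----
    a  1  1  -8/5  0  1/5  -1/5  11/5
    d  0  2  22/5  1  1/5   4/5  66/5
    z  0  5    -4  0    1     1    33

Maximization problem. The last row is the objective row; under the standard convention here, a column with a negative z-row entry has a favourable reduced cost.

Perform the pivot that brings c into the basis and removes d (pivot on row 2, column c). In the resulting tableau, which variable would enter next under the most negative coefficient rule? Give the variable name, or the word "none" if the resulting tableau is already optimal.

none

Pivot element 22/5. New z-row = old z-row − (-4)·(row 2/(22/5)).
Updated z-row coefficients: a: 0, b: 75/11, c: 0, d: 10/11, s1: 13/11, s2: 19/11.
No coefficient is strictly negative; the tableau after this pivot is optimal.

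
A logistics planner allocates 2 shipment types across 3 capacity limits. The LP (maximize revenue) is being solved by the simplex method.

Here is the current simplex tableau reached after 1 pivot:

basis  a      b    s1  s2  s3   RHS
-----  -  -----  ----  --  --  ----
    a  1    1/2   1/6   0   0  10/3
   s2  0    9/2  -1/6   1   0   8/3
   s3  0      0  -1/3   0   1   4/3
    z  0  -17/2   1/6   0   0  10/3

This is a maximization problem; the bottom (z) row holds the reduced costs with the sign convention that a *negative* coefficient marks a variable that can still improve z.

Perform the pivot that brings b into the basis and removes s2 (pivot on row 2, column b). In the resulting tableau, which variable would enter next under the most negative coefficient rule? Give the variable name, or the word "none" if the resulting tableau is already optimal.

s1

Pivot element 9/2. New z-row = old z-row − (-17/2)·(row 2/(9/2)).
Updated z-row coefficients: a: 0, b: 0, s1: -4/27, s2: 17/9, s3: 0.
The most negative is -4/27 in column s1, so s1 would enter next.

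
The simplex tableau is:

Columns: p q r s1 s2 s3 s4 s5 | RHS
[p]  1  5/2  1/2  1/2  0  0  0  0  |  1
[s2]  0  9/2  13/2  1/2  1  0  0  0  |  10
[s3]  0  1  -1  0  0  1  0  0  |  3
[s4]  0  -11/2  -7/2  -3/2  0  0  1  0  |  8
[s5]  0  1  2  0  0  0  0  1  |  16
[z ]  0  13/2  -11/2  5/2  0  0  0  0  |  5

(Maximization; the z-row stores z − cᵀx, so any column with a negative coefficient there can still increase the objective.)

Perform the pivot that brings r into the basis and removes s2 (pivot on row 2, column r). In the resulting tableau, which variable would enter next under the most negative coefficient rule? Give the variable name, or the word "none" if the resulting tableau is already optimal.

none

Pivot element 13/2. New z-row = old z-row − (-11/2)·(row 2/(13/2)).
Updated z-row coefficients: p: 0, q: 134/13, r: 0, s1: 38/13, s2: 11/13, s3: 0, s4: 0, s5: 0.
No coefficient is strictly negative; the tableau after this pivot is optimal.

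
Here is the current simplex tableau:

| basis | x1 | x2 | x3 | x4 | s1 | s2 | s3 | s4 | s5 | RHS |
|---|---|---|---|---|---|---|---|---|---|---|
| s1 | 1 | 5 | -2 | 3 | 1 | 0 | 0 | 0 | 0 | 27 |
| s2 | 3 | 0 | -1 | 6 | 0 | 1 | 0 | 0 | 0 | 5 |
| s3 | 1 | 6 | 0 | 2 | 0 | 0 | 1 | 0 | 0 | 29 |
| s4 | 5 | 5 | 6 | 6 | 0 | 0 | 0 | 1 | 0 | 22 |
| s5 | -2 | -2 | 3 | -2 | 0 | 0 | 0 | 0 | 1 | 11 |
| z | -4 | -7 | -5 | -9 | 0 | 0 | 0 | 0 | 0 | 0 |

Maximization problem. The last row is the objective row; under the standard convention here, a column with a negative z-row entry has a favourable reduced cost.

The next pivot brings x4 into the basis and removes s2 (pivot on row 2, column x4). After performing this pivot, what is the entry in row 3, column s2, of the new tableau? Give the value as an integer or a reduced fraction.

-1/3

Pivot element is row 2, column x4: 6.
Normalize row 2: new (row 2, s2) = 1/6 = 1/6.
row 3 ← row 3 − 2·(new row 2): 0 − 2·(1/6) = -1/3.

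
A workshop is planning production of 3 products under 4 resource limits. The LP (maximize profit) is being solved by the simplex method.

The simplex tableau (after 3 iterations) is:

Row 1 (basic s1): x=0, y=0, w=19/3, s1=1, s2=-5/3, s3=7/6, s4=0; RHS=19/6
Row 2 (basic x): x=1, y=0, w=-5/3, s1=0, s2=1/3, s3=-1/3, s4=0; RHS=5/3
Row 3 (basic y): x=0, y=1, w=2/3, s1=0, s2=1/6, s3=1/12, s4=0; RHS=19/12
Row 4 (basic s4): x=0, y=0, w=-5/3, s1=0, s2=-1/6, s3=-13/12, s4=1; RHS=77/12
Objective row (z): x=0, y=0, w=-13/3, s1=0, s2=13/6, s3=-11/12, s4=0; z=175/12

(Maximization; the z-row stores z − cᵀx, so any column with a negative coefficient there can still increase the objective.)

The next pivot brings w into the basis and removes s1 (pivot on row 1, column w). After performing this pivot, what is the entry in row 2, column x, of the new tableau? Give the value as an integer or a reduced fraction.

Pivot element is row 1, column w: 19/3.
Normalize row 1: new (row 1, x) = 0/(19/3) = 0.
row 2 ← row 2 − (-5/3)·(new row 1): 1 − (-5/3)·0 = 1.

1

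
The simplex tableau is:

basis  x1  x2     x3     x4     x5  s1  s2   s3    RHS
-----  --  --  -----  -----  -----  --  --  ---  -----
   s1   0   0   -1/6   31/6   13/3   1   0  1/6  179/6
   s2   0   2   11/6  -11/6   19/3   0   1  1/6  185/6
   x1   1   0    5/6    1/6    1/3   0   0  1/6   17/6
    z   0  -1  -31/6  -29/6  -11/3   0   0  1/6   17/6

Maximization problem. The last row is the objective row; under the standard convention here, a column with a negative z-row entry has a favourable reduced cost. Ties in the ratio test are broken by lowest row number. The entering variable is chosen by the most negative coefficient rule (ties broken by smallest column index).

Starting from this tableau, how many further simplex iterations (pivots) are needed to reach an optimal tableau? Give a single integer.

3

pivot: x3 in, x1 out → z = 102/5
pivot: x4 in, s1 out → z = 554/13
pivot: x2 in, s2 out → z = 1595/26
No improving column remains; optimal.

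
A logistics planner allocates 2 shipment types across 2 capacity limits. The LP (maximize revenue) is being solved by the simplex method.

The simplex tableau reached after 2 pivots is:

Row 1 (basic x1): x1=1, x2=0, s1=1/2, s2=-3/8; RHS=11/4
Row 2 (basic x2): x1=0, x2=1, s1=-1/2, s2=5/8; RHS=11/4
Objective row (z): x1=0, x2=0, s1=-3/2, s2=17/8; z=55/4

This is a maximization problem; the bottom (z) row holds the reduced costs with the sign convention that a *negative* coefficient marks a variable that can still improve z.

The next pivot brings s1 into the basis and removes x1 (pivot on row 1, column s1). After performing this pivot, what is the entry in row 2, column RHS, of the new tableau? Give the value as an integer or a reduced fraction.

11/2

Pivot element is row 1, column s1: 1/2.
Normalize row 1: new (row 1, RHS) = (11/4)/(1/2) = 11/2.
row 2 ← row 2 − (-1/2)·(new row 1): 11/4 − (-1/2)·(11/2) = 11/2.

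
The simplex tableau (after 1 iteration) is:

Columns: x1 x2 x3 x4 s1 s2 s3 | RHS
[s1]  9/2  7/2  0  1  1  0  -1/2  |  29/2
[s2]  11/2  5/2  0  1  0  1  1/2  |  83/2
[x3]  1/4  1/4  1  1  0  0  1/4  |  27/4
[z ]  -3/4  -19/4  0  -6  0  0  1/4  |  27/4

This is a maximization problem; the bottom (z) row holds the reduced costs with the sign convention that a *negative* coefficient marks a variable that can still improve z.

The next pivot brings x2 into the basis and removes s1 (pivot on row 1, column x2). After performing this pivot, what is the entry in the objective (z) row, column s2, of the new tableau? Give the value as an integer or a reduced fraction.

Pivot element is row 1, column x2: 7/2.
Normalize row 1: new (row 1, s2) = 0/(7/2) = 0.
z-row ← z-row − (-19/4)·(new row 1): 0 − (-19/4)·0 = 0.

0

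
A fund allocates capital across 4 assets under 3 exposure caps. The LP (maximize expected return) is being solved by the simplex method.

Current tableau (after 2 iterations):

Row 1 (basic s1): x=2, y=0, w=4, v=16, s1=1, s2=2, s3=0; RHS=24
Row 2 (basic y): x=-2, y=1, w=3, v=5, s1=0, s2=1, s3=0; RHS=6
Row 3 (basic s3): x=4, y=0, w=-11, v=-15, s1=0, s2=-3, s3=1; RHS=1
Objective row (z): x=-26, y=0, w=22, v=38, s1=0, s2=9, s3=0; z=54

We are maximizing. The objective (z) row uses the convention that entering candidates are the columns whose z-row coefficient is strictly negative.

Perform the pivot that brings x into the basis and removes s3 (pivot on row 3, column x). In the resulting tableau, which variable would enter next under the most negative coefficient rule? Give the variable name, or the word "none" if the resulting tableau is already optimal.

Pivot element 4. New z-row = old z-row − (-26)·(row 3/4).
Updated z-row coefficients: x: 0, y: 0, w: -99/2, v: -119/2, s1: 0, s2: -21/2, s3: 13/2.
The most negative is -119/2 in column v, so v would enter next.

v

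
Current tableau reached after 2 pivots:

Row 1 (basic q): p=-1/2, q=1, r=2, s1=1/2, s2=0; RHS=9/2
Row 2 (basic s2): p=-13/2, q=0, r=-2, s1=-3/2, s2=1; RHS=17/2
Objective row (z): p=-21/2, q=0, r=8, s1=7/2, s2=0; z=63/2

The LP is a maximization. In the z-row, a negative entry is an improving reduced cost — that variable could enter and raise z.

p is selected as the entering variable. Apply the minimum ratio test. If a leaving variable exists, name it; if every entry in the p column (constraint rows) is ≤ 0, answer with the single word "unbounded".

unbounded

p-column entries: row 1: -1/2, row 2: -13/2. All ≤ 0, so p can increase without bound; the LP is unbounded in this direction.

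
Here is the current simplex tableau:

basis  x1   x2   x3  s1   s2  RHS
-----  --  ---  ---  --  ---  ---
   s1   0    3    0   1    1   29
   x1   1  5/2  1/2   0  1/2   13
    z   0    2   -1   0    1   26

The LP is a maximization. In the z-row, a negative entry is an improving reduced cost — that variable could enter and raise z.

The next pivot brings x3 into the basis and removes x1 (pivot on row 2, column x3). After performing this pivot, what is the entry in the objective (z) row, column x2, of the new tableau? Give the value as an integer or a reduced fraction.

Pivot element is row 2, column x3: 1/2.
Normalize row 2: new (row 2, x2) = (5/2)/(1/2) = 5.
z-row ← z-row − (-1)·(new row 2): 2 − (-1)·5 = 7.

7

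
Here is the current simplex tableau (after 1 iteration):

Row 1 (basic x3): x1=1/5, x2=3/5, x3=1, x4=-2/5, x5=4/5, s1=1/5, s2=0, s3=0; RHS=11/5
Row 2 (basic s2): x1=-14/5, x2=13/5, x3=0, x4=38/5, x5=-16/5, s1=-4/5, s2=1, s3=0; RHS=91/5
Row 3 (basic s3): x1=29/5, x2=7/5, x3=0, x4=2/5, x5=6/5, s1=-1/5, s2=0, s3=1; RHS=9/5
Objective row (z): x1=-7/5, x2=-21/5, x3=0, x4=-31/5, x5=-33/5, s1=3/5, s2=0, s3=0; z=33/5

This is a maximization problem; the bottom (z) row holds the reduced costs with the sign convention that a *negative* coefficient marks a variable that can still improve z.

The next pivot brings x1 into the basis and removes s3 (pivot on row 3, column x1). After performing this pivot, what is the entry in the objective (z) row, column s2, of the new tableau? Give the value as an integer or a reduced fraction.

Pivot element is row 3, column x1: 29/5.
Normalize row 3: new (row 3, s2) = 0/(29/5) = 0.
z-row ← z-row − (-7/5)·(new row 3): 0 − (-7/5)·0 = 0.

0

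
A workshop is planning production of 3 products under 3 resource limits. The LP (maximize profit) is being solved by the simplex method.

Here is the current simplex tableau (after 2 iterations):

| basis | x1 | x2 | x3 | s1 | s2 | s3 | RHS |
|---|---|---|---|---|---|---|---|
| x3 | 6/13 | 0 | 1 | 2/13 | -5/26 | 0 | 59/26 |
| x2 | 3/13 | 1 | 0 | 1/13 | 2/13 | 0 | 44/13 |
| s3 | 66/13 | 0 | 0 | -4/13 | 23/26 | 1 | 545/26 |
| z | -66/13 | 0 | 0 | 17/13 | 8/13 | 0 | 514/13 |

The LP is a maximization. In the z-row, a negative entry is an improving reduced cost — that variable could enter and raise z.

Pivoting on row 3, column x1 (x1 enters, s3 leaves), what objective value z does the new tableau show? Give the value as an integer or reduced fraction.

121/2

Minimum ratio for x1: (545/26)/(66/13) = 545/132.
z changes by −(z-row coeff of x1)·ratio = −(-66/13)·(545/132) = 545/26.
New z = 514/13 + (545/26) = 121/2.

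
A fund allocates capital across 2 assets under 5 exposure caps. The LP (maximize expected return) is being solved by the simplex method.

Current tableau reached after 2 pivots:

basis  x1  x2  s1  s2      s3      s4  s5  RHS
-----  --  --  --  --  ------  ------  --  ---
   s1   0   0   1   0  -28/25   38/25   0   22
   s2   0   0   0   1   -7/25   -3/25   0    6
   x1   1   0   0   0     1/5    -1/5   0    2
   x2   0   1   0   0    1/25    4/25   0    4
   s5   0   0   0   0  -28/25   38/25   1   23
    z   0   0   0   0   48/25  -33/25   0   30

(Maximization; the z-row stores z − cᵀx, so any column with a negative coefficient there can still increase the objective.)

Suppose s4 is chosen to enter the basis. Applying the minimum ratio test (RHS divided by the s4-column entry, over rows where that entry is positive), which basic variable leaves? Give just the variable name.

s1

Ratios: row 1 (s1): 22/(38/25) = 275/19; row 2 (s2): entry -3/25 ≤ 0, skip; row 3 (x1): entry -1/5 ≤ 0, skip; row 4 (x2): 4/(4/25) = 25; row 5 (s5): 23/(38/25) = 575/38.
Minimum ratio 275/19 is in the s1 row, so s1 leaves.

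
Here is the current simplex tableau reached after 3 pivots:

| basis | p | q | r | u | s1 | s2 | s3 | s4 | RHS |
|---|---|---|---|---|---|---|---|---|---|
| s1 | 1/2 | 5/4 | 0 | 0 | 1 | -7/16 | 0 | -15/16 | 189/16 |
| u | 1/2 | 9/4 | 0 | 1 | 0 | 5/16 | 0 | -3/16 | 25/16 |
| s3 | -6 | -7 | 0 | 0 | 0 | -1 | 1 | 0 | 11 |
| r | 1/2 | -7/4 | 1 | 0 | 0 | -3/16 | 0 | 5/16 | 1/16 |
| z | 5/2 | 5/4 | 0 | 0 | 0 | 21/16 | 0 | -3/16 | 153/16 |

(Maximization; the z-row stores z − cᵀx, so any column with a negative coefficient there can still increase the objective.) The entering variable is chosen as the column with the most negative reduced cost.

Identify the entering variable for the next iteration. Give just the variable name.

s4

Objective-row coefficients: p: 5/2, q: 5/4, r: 0, u: 0, s1: 0, s2: 21/16, s3: 0, s4: -3/16.
The most negative is -3/16 in column s4, so s4 enters.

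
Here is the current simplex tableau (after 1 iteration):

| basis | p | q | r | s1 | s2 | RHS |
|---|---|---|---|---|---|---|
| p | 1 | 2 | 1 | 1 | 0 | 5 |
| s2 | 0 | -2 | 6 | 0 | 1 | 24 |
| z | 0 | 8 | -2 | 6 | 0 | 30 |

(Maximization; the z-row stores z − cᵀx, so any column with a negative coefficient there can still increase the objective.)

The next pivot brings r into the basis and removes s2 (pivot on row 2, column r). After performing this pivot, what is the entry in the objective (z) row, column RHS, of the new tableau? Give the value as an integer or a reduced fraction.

38

Pivot element is row 2, column r: 6.
Normalize row 2: new (row 2, RHS) = 24/6 = 4.
z-row ← z-row − (-2)·(new row 2): 30 − (-2)·4 = 38.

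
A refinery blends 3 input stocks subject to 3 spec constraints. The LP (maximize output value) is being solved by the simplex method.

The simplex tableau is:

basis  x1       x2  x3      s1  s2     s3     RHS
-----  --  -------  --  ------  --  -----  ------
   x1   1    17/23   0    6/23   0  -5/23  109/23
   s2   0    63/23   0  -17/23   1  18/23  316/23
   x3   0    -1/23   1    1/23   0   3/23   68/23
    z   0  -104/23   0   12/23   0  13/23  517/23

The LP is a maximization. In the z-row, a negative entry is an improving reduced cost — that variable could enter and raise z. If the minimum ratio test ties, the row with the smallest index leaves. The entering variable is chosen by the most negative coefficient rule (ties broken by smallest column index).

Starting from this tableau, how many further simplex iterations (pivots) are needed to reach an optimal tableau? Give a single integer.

pivot: x2 in, s2 out → z = 2845/63
pivot: s1 in, x1 out → z = 1355/29
No improving column remains; optimal.

2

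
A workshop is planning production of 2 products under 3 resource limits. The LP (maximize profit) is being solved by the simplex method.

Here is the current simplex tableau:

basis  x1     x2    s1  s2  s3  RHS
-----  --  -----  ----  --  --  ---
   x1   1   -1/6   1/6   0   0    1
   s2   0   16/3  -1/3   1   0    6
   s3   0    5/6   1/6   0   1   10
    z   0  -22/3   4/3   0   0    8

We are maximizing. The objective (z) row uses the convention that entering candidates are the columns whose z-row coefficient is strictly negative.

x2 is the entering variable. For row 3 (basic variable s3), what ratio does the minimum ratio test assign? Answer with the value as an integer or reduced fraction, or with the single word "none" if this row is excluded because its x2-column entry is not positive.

Ratio = RHS / (x2 entry) = 10 / (5/6) = 12.

12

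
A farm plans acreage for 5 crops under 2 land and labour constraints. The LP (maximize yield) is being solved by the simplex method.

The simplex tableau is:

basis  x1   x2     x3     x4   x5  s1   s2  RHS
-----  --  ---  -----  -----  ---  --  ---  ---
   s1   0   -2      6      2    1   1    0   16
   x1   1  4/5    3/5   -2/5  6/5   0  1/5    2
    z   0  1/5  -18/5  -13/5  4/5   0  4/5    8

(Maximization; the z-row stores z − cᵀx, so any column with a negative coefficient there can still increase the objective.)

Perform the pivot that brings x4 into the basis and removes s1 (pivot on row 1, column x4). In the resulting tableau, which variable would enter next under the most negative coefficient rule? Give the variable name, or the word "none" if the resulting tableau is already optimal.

x2

Pivot element 2. New z-row = old z-row − (-13/5)·(row 1/2).
Updated z-row coefficients: x1: 0, x2: -12/5, x3: 21/5, x4: 0, x5: 21/10, s1: 13/10, s2: 4/5.
The most negative is -12/5 in column x2, so x2 would enter next.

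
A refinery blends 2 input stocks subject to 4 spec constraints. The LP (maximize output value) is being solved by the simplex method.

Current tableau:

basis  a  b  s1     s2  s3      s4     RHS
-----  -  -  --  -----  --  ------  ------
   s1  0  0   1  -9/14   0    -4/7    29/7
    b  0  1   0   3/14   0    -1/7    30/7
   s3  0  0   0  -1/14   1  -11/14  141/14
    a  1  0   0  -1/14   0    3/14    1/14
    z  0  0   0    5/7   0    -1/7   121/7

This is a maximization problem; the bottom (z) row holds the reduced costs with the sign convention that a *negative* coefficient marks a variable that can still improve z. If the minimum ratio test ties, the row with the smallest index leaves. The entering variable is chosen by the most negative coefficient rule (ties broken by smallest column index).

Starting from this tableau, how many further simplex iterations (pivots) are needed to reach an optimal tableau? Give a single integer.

1

pivot: s4 in, a out → z = 52/3
No improving column remains; optimal.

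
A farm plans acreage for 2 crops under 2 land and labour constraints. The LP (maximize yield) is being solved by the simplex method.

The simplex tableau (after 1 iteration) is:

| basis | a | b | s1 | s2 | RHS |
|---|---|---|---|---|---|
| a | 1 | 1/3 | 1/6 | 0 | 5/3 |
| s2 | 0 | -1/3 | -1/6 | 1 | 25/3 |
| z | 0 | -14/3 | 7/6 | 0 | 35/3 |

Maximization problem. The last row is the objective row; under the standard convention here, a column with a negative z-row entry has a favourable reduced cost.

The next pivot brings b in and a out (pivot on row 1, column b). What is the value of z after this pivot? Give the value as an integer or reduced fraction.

Minimum ratio for b: (5/3)/(1/3) = 5.
z changes by −(z-row coeff of b)·ratio = −(-14/3)·5 = 70/3.
New z = 35/3 + (70/3) = 35.

35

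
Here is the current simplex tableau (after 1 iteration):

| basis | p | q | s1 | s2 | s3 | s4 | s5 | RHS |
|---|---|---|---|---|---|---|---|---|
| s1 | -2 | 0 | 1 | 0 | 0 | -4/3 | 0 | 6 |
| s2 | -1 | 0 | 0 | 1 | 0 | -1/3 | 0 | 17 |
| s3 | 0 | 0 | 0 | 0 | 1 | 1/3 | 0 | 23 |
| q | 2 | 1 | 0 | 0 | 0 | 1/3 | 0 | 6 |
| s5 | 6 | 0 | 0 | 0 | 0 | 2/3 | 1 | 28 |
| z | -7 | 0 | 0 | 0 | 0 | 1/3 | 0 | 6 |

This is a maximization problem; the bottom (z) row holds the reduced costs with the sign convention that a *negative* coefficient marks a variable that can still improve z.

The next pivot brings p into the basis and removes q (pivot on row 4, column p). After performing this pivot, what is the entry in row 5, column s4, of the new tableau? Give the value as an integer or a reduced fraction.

Pivot element is row 4, column p: 2.
Normalize row 4: new (row 4, s4) = (1/3)/2 = 1/6.
row 5 ← row 5 − 6·(new row 4): 2/3 − 6·(1/6) = -1/3.

-1/3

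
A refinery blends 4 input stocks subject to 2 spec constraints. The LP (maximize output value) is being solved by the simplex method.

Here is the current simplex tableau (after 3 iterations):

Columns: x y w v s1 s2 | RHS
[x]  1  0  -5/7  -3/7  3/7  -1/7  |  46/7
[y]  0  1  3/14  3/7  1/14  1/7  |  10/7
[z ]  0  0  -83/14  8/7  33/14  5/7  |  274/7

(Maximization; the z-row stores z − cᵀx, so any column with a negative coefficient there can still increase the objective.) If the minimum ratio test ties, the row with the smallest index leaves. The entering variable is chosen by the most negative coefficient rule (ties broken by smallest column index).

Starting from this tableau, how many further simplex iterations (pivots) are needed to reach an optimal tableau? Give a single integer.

pivot: w in, y out → z = 236/3
No improving column remains; optimal.

1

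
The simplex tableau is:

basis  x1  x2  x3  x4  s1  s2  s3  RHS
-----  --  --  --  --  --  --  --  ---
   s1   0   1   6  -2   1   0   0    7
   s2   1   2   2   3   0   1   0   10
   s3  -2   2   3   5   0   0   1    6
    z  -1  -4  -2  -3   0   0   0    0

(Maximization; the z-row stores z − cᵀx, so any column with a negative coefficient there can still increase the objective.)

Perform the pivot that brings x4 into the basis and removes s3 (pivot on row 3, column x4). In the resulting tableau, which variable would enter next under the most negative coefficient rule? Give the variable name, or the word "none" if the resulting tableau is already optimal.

Pivot element 5. New z-row = old z-row − (-3)·(row 3/5).
Updated z-row coefficients: x1: -11/5, x2: -14/5, x3: -1/5, x4: 0, s1: 0, s2: 0, s3: 3/5.
The most negative is -14/5 in column x2, so x2 would enter next.

x2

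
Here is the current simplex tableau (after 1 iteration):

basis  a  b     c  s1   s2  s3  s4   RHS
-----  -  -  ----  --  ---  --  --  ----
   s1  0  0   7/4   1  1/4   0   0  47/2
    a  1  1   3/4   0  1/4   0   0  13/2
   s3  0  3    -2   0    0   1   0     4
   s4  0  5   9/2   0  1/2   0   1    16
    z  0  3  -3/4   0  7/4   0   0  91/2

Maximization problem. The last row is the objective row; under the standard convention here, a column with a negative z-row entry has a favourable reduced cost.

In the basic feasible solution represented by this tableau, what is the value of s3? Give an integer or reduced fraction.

4

s3 is basic (row 3); its value is the RHS of that row: 4.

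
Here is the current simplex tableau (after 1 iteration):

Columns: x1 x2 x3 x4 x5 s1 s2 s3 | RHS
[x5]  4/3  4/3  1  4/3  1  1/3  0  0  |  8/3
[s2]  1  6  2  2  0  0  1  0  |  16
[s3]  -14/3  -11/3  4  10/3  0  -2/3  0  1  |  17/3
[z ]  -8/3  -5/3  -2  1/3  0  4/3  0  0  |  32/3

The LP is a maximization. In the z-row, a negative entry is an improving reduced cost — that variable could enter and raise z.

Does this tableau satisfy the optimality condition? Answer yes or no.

no

Column x1 has objective-row coefficient -8/3, which is negative; an improving pivot exists, so not yet optimal.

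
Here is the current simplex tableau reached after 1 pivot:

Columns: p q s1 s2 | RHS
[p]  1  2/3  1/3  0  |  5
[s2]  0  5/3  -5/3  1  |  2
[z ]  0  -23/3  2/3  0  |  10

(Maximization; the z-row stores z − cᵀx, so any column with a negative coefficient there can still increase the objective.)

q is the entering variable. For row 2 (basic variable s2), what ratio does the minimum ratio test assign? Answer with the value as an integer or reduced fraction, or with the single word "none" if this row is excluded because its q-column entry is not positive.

Ratio = RHS / (q entry) = 2 / (5/3) = 6/5.

6/5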